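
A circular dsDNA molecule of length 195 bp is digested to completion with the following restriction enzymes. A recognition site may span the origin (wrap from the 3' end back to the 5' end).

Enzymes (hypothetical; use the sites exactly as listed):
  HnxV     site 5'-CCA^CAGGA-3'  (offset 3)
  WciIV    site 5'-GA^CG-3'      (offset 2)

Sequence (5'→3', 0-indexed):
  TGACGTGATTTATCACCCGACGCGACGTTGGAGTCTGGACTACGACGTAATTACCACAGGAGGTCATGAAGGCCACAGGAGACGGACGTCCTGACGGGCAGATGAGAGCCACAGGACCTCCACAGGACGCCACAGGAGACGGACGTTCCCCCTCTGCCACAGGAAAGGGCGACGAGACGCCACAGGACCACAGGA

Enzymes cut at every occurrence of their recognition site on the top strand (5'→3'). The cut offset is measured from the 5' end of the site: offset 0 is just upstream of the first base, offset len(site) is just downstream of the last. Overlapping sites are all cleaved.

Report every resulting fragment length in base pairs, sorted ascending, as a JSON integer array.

[4,4,5,5,5,5,5,7,7,8,8,8,11,11,13,16,17,17,19,20]

Scan for sites:
  HnxV CCACAGGA/3: at [53, 72, 108, 119, 129, 156, 179, 187] ⇒ [56, 75, 111, 122, 132, 159, 182, 190]
  WciIV GACG/2: at [1, 18, 23, 43, 80, 84, 92, 125, 137, 141, 170, 175] ⇒ [3, 20, 25, 45, 82, 86, 94, 127, 139, 143, 172, 177]

All cut coordinates (distinct, sorted): [3, 20, 25, 45, 56, 75, 82, 86, 94, 111, 122, 127, 132, 139, 143, 159, 172, 177, 182, 190]

Fragments:
  3→20: 17 bp
  20→25: 5 bp
  25→45: 20 bp
  45→56: 11 bp
  56→75: 19 bp
  75→82: 7 bp
  82→86: 4 bp
  86→94: 8 bp
  94→111: 17 bp
  111→122: 11 bp
  122→127: 5 bp
  127→132: 5 bp
  132→139: 7 bp
  139→143: 4 bp
  143→159: 16 bp
  159→172: 13 bp
  172→177: 5 bp
  177→182: 5 bp
  182→190: 8 bp
  190→3 (wrap): 195-190+3 = 8 bp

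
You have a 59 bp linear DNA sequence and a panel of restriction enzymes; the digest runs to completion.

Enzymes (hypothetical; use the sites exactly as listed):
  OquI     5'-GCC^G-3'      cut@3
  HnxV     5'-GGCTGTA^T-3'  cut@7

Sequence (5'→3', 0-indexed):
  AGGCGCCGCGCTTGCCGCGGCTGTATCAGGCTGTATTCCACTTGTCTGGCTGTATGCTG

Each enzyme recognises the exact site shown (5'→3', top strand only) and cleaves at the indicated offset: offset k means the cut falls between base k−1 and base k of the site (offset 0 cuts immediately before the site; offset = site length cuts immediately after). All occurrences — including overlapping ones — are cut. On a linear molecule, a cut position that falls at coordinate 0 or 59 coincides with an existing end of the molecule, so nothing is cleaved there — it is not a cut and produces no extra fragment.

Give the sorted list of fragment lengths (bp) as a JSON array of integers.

Site scan:
  OquI (GCCG, off=3): starts [4, 13] → cuts [7, 16]
  HnxV (GGCTGTAT, off=7): starts [18, 28, 47] → cuts [25, 35, 54]

Pooled cuts: [7, 16, 25, 35, 54]

Fragments:
  [0,7): 7 bp
  [7,16): 9 bp
  [16,25): 9 bp
  [25,35): 10 bp
  [35,54): 19 bp
  [54,59): 5 bp

[5,7,9,9,10,19]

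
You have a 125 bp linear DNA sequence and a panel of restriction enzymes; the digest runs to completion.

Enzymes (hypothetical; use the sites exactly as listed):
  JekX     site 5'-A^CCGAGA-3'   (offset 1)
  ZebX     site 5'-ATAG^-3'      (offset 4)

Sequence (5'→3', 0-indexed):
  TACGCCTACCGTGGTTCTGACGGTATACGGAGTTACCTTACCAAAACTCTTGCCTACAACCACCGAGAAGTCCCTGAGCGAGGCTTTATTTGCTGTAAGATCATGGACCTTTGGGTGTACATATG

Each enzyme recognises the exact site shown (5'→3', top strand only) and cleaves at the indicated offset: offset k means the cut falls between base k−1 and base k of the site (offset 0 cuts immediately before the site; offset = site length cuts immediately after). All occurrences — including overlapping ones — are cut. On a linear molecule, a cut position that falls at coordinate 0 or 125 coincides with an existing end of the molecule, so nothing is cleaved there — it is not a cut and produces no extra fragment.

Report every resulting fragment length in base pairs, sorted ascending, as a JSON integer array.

Scan for sites:
  JekX (ACCGAGA, off=1): starts [61] → cuts [62]
  ZebX (ATAG, off=4): no sites

All cut coordinates (distinct, sorted): [62]

Fragments:
  [0,62): 62 bp
  [62,125): 63 bp

[62,63]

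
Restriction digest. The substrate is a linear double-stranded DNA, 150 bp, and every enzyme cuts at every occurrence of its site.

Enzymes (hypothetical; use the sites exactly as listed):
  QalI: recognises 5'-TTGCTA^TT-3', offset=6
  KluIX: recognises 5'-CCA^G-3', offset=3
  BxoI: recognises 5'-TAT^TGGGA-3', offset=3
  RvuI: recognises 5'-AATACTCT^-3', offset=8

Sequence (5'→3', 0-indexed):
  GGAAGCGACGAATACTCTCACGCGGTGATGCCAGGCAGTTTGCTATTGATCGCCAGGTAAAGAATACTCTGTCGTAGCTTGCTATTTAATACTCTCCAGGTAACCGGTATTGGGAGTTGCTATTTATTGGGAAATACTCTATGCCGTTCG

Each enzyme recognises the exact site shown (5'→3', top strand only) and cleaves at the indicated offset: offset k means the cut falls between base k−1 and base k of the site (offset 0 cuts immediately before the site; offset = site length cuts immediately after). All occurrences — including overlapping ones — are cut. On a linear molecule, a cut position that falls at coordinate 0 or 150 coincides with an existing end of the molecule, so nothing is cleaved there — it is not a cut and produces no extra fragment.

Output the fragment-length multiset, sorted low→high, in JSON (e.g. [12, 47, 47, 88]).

Scan for sites:
  QalI (TTGCTATT, off=6): starts [39, 78, 116] → cuts [45, 84, 122]
  KluIX (CCAG, off=3): starts [30, 52, 95] → cuts [33, 55, 98]
  BxoI (TATTGGGA, off=3): starts [107, 124] → cuts [110, 127]
  RvuI (AATACTCT, off=8): starts [10, 62, 87, 132] → cuts [18, 70, 95, 140]

All cut coordinates (distinct, sorted): [18, 33, 45, 55, 70, 84, 95, 98, 110, 122, 127, 140]

Fragments:
  [0,18): 18 bp
  [18,33): 15 bp
  [33,45): 12 bp
  [45,55): 10 bp
  [55,70): 15 bp
  [70,84): 14 bp
  [84,95): 11 bp
  [95,98): 3 bp
  [98,110): 12 bp
  [110,122): 12 bp
  [122,127): 5 bp
  [127,140): 13 bp
  [140,150): 10 bp

[3,5,10,10,11,12,12,12,13,14,15,15,18]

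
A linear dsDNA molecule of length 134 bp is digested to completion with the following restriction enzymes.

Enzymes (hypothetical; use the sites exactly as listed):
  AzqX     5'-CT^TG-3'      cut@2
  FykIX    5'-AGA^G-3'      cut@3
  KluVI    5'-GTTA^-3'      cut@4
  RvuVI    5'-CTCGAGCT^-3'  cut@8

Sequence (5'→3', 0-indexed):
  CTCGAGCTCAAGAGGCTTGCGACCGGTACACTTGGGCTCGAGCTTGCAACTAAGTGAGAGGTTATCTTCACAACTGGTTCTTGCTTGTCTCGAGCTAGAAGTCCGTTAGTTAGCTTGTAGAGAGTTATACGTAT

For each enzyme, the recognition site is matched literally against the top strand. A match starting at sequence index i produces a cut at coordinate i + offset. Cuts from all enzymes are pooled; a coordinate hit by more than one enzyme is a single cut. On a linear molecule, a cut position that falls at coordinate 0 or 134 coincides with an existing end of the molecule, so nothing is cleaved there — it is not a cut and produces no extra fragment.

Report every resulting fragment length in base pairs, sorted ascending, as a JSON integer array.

[2,3,4,4,4,4,5,5,6,7,8,11,12,12,15,15,17]

Per-enzyme occurrences:
  AzqX (CTTG, off=2): starts [15, 30, 42, 79, 83, 113] → cuts [17, 32, 44, 81, 85, 115]
  FykIX (AGAG, off=3): starts [10, 56, 118, 120] → cuts [13, 59, 121, 123]
  KluVI (GTTA, off=4): starts [60, 104, 108, 123] → cuts [64, 108, 112, 127]
  RvuVI (CTCGAGCT, off=8): starts [0, 36, 88] → cuts [8, 44, 96]

All cut coordinates (distinct, sorted): [8, 13, 17, 32, 44, 59, 64, 81, 85, 96, 108, 112, 115, 121, 123, 127]

Fragment lengths:
  [0,8): 8 bp
  [8,13): 5 bp
  [13,17): 4 bp
  [17,32): 15 bp
  [32,44): 12 bp
  [44,59): 15 bp
  [59,64): 5 bp
  [64,81): 17 bp
  [81,85): 4 bp
  [85,96): 11 bp
  [96,108): 12 bp
  [108,112): 4 bp
  [112,115): 3 bp
  [115,121): 6 bp
  [121,123): 2 bp
  [123,127): 4 bp
  [127,134): 7 bp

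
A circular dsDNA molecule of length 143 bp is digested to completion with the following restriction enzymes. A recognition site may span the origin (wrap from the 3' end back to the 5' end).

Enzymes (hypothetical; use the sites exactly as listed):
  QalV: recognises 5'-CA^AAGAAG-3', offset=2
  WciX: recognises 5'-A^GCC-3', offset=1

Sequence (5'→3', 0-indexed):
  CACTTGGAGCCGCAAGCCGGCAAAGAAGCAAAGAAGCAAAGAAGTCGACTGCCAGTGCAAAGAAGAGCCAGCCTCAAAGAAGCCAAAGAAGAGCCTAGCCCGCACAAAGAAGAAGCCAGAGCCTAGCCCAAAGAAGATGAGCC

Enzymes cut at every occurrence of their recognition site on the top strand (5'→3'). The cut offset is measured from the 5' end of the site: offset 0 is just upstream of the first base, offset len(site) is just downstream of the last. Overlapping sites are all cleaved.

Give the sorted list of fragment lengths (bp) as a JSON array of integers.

Site scan:
  QalV CAAAGAAG/2: at [20, 28, 36, 57, 74, 83, 104, 128] ⇒ [22, 30, 38, 59, 76, 85, 106, 130]
  WciX AGCC/1: at [7, 14, 65, 69, 80, 91, 96, 113, 119, 124, 139] ⇒ [8, 15, 66, 70, 81, 92, 97, 114, 120, 125, 140]

All cut coordinates (distinct, sorted): [8, 15, 22, 30, 38, 59, 66, 70, 76, 81, 85, 92, 97, 106, 114, 120, 125, 130, 140]

Fragments:
  8→15: 7 bp
  15→22: 7 bp
  22→30: 8 bp
  30→38: 8 bp
  38→59: 21 bp
  59→66: 7 bp
  66→70: 4 bp
  70→76: 6 bp
  76→81: 5 bp
  81→85: 4 bp
  85→92: 7 bp
  92→97: 5 bp
  97→106: 9 bp
  106→114: 8 bp
  114→120: 6 bp
  120→125: 5 bp
  125→130: 5 bp
  130→140: 10 bp
  140→8 (wrap): 143-140+8 = 11 bp

[4,4,5,5,5,5,6,6,7,7,7,7,8,8,8,9,10,11,21]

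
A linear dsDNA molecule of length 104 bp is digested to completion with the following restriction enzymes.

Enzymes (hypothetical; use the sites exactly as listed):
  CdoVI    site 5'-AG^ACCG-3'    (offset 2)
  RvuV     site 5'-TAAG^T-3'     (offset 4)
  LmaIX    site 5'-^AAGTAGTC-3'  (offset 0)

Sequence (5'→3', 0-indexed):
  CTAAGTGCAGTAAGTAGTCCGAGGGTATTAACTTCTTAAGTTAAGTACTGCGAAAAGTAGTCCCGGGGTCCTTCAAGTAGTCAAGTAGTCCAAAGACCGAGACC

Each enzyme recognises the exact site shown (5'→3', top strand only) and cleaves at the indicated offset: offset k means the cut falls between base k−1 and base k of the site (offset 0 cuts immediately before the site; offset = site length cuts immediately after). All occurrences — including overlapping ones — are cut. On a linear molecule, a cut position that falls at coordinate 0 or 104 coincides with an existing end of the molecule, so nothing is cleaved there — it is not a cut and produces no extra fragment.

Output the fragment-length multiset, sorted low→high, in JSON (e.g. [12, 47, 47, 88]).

Site scan:
  CdoVI (AGACCG, off=2): starts [93] → cuts [95]
  RvuV (TAAGT, off=4): starts [1, 10, 36, 41] → cuts [5, 14, 40, 45]
  LmaIX (AAGTAGTC, off=0): starts [11, 54, 74, 82] → cuts [11, 54, 74, 82]

All cut coordinates (distinct, sorted): [5, 11, 14, 40, 45, 54, 74, 82, 95]

Fragment lengths:
  [0,5): 5 bp
  [5,11): 6 bp
  [11,14): 3 bp
  [14,40): 26 bp
  [40,45): 5 bp
  [45,54): 9 bp
  [54,74): 20 bp
  [74,82): 8 bp
  [82,95): 13 bp
  [95,104): 9 bp

[3,5,5,6,8,9,9,13,20,26]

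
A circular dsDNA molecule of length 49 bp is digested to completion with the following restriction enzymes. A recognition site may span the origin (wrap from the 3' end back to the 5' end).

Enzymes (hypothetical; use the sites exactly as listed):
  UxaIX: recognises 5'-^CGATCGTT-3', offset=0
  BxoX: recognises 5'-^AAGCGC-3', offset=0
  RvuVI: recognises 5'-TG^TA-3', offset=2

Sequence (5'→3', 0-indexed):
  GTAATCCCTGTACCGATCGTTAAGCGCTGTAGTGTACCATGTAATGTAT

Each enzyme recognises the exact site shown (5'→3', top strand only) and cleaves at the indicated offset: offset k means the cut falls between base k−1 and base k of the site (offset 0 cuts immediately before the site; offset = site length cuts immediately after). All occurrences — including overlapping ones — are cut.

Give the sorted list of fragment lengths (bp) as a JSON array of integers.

[3,4,5,5,7,8,8,9]

Scan for sites:
  UxaIX CGATCGTT/0: at [13] ⇒ [13]
  BxoX AAGCGC/0: at [21] ⇒ [21]
  RvuVI TGTA/2: at [8, 27, 32, 39, 44, 48] ⇒ [1, 10, 29, 34, 41, 46]

Pooled cuts: [1, 10, 13, 21, 29, 34, 41, 46]

Fragments:
  1→10: 9 bp
  10→13: 3 bp
  13→21: 8 bp
  21→29: 8 bp
  29→34: 5 bp
  34→41: 7 bp
  41→46: 5 bp
  46→1 (wrap): 49-46+1 = 4 bp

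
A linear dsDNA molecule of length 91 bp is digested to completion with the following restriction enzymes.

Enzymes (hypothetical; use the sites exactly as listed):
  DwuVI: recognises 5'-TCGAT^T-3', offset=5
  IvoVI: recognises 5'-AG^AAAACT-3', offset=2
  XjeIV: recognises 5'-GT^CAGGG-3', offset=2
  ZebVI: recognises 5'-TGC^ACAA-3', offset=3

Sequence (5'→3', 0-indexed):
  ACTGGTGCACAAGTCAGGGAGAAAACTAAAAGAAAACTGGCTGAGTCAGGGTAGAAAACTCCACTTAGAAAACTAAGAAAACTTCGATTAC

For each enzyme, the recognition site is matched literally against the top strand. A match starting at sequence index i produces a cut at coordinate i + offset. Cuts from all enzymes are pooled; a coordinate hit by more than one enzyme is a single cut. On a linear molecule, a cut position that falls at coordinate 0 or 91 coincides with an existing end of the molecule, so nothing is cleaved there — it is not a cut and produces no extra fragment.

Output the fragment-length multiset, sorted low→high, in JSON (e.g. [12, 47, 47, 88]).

[3,6,7,8,8,9,11,11,14,14]

Per-enzyme occurrences:
  DwuVI (TCGATT, off=5): starts [83] → cuts [88]
  IvoVI (AGAAAACT, off=2): starts [19, 30, 52, 66, 75] → cuts [21, 32, 54, 68, 77]
  XjeIV (GTCAGGG, off=2): starts [12, 44] → cuts [14, 46]
  ZebVI (TGCACAA, off=3): starts [5] → cuts [8]

All cut coordinates (distinct, sorted): [8, 14, 21, 32, 46, 54, 68, 77, 88]

Fragments:
  [0,8): 8 bp
  [8,14): 6 bp
  [14,21): 7 bp
  [21,32): 11 bp
  [32,46): 14 bp
  [46,54): 8 bp
  [54,68): 14 bp
  [68,77): 9 bp
  [77,88): 11 bp
  [88,91): 3 bp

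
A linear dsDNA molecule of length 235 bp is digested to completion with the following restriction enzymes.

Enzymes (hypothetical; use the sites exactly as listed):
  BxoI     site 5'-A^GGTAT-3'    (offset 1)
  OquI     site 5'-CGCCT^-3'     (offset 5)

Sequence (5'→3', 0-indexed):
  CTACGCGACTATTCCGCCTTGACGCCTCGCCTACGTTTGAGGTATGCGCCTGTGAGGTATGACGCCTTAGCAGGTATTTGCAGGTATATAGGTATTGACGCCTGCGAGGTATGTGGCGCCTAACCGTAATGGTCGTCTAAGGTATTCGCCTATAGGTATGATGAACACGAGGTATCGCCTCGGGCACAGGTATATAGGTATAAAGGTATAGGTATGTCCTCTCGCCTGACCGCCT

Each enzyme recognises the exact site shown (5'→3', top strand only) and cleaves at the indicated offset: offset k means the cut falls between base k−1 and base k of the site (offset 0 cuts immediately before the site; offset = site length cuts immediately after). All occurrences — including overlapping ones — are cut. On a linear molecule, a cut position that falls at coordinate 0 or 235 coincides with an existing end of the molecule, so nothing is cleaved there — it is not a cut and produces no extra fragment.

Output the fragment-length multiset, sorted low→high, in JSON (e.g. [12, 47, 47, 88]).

Site scan:
  BxoI (AGGTAT, off=1): starts [39, 54, 71, 81, 89, 106, 139, 153, 169, 187, 195, 203, 209] → cuts [40, 55, 72, 82, 90, 107, 140, 154, 170, 188, 196, 204, 210]
  OquI (CGCCT, off=5): starts [14, 22, 27, 46, 62, 98, 116, 146, 175, 222, 230] → cuts [19, 27, 32, 51, 67, 103, 121, 151, 180, 227] (position 235 is a terminus of the linear molecule — no cut)

Pooled cuts: [19, 27, 32, 40, 51, 55, 67, 72, 82, 90, 103, 107, 121, 140, 151, 154, 170, 180, 188, 196, 204, 210, 227]

Fragment lengths:
  [0,19): 19 bp
  [19,27): 8 bp
  [27,32): 5 bp
  [32,40): 8 bp
  [40,51): 11 bp
  [51,55): 4 bp
  [55,67): 12 bp
  [67,72): 5 bp
  [72,82): 10 bp
  [82,90): 8 bp
  [90,103): 13 bp
  [103,107): 4 bp
  [107,121): 14 bp
  [121,140): 19 bp
  [140,151): 11 bp
  [151,154): 3 bp
  [154,170): 16 bp
  [170,180): 10 bp
  [180,188): 8 bp
  [188,196): 8 bp
  [196,204): 8 bp
  [204,210): 6 bp
  [210,227): 17 bp
  [227,235): 8 bp

[3,4,4,5,5,6,8,8,8,8,8,8,8,10,10,11,11,12,13,14,16,17,19,19]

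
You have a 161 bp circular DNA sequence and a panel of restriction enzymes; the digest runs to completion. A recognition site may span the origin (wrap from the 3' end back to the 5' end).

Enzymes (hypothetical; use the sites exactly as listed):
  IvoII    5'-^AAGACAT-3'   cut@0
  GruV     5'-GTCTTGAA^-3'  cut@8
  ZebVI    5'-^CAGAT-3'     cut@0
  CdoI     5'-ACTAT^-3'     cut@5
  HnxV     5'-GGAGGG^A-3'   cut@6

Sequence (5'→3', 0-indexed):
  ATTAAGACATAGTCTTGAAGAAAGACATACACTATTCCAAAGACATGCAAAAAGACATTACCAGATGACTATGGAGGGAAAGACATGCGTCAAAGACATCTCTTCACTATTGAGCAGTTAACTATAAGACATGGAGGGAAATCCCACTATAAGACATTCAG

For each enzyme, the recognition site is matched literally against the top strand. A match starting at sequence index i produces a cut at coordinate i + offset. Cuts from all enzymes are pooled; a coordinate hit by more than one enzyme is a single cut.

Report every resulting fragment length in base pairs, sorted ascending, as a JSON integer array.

[1,2,4,6,6,8,10,11,12,12,13,13,14,15,16,18]

Scan for sites:
  IvoII (AAGACAT, off=0): starts [3, 21, 39, 51, 79, 92, 125, 150] → cuts [3, 21, 39, 51, 79, 92, 125, 150]
  GruV (GTCTTGAA, off=8): starts [11] → cuts [19]
  ZebVI (CAGAT, off=0): starts [61, 158] → cuts [61, 158]
  CdoI (ACTAT, off=5): starts [30, 67, 105, 120, 145] → cuts [35, 72, 110, 125, 150]
  HnxV (GGAGGGA, off=6): starts [72, 132] → cuts [78, 138]

Pooled cuts: [3, 19, 21, 35, 39, 51, 61, 72, 78, 79, 92, 110, 125, 138, 150, 158]

Fragment lengths:
  3→19: 16 bp
  19→21: 2 bp
  21→35: 14 bp
  35→39: 4 bp
  39→51: 12 bp
  51→61: 10 bp
  61→72: 11 bp
  72→78: 6 bp
  78→79: 1 bp
  79→92: 13 bp
  92→110: 18 bp
  110→125: 15 bp
  125→138: 13 bp
  138→150: 12 bp
  150→158: 8 bp
  158→3 (wrap): 161-158+3 = 6 bp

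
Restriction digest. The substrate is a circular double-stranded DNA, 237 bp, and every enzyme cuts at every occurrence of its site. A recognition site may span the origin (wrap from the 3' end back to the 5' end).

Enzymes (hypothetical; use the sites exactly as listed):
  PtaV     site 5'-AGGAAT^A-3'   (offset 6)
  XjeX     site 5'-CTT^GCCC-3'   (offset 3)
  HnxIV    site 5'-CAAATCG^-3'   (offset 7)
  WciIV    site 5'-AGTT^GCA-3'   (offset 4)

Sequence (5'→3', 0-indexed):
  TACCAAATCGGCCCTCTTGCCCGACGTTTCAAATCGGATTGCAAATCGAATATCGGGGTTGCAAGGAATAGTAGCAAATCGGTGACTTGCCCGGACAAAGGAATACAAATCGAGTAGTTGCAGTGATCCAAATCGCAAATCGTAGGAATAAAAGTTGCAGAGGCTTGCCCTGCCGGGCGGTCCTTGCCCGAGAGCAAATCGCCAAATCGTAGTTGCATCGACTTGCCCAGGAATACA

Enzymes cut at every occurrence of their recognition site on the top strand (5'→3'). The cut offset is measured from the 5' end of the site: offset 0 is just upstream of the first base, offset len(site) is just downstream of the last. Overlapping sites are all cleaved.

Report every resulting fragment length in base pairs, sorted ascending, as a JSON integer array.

[5,7,7,7,7,7,8,8,8,10,10,10,12,12,13,16,16,16,18,19,21]

Scan for sites:
  PtaV AGGAATA/6: at [63, 98, 143, 228] ⇒ [69, 104, 149, 234]
  XjeX CTTGCCC/3: at [15, 85, 163, 182, 221] ⇒ [18, 88, 166, 185, 224]
  HnxIV CAAATCG/7: at [3, 29, 41, 74, 105, 128, 135, 194, 202] ⇒ [10, 36, 48, 81, 112, 135, 142, 201, 209]
  WciIV AGTTGCA/4: at [115, 152, 210] ⇒ [119, 156, 214]

All cut coordinates (distinct, sorted): [10, 18, 36, 48, 69, 81, 88, 104, 112, 119, 135, 142, 149, 156, 166, 185, 201, 209, 214, 224, 234]

Fragment lengths:
  10→18: 8 bp
  18→36: 18 bp
  36→48: 12 bp
  48→69: 21 bp
  69→81: 12 bp
  81→88: 7 bp
  88→104: 16 bp
  104→112: 8 bp
  112→119: 7 bp
  119→135: 16 bp
  135→142: 7 bp
  142→149: 7 bp
  149→156: 7 bp
  156→166: 10 bp
  166→185: 19 bp
  185→201: 16 bp
  201→209: 8 bp
  209→214: 5 bp
  214→224: 10 bp
  224→234: 10 bp
  234→10 (wrap): 237-234+10 = 13 bp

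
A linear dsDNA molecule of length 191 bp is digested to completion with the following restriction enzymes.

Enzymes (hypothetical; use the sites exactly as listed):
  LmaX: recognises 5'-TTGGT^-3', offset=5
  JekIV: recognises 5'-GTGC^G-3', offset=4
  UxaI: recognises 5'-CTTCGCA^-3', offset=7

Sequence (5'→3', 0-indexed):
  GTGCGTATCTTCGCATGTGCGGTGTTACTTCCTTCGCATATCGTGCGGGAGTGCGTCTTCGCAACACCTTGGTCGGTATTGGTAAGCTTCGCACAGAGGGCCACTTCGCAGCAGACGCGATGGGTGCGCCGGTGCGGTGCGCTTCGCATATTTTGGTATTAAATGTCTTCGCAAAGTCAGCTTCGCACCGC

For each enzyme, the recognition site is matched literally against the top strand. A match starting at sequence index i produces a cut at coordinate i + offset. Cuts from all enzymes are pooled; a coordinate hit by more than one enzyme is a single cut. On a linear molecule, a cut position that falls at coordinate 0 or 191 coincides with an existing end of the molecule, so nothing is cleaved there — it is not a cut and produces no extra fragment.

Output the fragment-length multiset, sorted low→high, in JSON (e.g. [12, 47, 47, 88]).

[4,4,5,5,8,8,8,8,9,9,10,10,10,11,14,16,17,17,18]

Scan for sites:
  LmaX TTGGT/5: at [68, 78, 152] ⇒ [73, 83, 157]
  JekIV GTGCG/4: at [0, 16, 42, 50, 123, 131, 136] ⇒ [4, 20, 46, 54, 127, 135, 140]
  UxaI CTTCGCA/7: at [8, 31, 56, 86, 103, 141, 166, 180] ⇒ [15, 38, 63, 93, 110, 148, 173, 187]

Pooled cuts: [4, 15, 20, 38, 46, 54, 63, 73, 83, 93, 110, 127, 135, 140, 148, 157, 173, 187]

Fragment lengths:
  [0,4): 4 bp
  [4,15): 11 bp
  [15,20): 5 bp
  [20,38): 18 bp
  [38,46): 8 bp
  [46,54): 8 bp
  [54,63): 9 bp
  [63,73): 10 bp
  [73,83): 10 bp
  [83,93): 10 bp
  [93,110): 17 bp
  [110,127): 17 bp
  [127,135): 8 bp
  [135,140): 5 bp
  [140,148): 8 bp
  [148,157): 9 bp
  [157,173): 16 bp
  [173,187): 14 bp
  [187,191): 4 bp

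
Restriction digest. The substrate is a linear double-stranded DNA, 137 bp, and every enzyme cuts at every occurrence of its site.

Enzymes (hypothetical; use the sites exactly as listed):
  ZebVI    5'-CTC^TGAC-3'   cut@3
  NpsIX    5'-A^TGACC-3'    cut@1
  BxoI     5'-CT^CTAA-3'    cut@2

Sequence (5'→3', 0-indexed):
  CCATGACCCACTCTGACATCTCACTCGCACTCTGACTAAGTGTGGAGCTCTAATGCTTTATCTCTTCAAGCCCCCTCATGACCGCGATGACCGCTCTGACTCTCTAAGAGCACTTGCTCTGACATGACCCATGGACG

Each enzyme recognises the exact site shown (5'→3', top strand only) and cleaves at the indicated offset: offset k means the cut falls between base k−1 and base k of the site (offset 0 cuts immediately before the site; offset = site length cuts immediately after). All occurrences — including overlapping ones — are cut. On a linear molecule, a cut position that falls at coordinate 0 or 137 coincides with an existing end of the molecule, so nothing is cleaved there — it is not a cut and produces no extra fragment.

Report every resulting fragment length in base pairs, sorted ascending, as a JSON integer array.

Scan for sites:
  ZebVI CTCTGAC/3: at [10, 29, 93, 116] ⇒ [13, 32, 96, 119]
  NpsIX ATGACC/1: at [2, 77, 86, 123] ⇒ [3, 78, 87, 124]
  BxoI CTCTAA/2: at [47, 101] ⇒ [49, 103]

All cut coordinates (distinct, sorted): [3, 13, 32, 49, 78, 87, 96, 103, 119, 124]

Fragments:
  [0,3): 3 bp
  [3,13): 10 bp
  [13,32): 19 bp
  [32,49): 17 bp
  [49,78): 29 bp
  [78,87): 9 bp
  [87,96): 9 bp
  [96,103): 7 bp
  [103,119): 16 bp
  [119,124): 5 bp
  [124,137): 13 bp

[3,5,7,9,9,10,13,16,17,19,29]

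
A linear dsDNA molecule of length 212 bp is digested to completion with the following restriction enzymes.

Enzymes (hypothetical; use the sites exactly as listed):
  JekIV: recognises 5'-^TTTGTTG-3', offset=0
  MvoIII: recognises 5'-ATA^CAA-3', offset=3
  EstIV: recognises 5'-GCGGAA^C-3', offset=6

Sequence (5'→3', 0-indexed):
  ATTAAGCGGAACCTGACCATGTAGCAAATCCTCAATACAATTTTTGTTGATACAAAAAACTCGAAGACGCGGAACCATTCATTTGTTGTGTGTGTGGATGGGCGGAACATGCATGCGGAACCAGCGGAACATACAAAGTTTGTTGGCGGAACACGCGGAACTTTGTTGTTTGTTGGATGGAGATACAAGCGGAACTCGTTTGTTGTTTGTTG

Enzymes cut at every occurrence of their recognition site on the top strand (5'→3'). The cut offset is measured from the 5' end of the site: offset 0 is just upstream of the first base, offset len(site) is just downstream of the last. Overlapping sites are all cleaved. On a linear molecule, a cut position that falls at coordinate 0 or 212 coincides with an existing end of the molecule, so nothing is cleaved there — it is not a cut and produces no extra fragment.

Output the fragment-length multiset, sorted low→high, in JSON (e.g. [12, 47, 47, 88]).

Site scan:
  JekIV TTTGTTG/0: at [42, 81, 138, 161, 168, 198, 205] ⇒ [42, 81, 138, 161, 168, 198, 205]
  MvoIII ATACAA/3: at [34, 49, 130, 182] ⇒ [37, 52, 133, 185]
  EstIV GCGGAAC/6: at [5, 68, 101, 114, 123, 145, 154, 188] ⇒ [11, 74, 107, 120, 129, 151, 160, 194]

All cut coordinates (distinct, sorted): [11, 37, 42, 52, 74, 81, 107, 120, 129, 133, 138, 151, 160, 161, 168, 185, 194, 198, 205]

Fragments:
  [0,11): 11 bp
  [11,37): 26 bp
  [37,42): 5 bp
  [42,52): 10 bp
  [52,74): 22 bp
  [74,81): 7 bp
  [81,107): 26 bp
  [107,120): 13 bp
  [120,129): 9 bp
  [129,133): 4 bp
  [133,138): 5 bp
  [138,151): 13 bp
  [151,160): 9 bp
  [160,161): 1 bp
  [161,168): 7 bp
  [168,185): 17 bp
  [185,194): 9 bp
  [194,198): 4 bp
  [198,205): 7 bp
  [205,212): 7 bp

[1,4,4,5,5,7,7,7,7,9,9,9,10,11,13,13,17,22,26,26]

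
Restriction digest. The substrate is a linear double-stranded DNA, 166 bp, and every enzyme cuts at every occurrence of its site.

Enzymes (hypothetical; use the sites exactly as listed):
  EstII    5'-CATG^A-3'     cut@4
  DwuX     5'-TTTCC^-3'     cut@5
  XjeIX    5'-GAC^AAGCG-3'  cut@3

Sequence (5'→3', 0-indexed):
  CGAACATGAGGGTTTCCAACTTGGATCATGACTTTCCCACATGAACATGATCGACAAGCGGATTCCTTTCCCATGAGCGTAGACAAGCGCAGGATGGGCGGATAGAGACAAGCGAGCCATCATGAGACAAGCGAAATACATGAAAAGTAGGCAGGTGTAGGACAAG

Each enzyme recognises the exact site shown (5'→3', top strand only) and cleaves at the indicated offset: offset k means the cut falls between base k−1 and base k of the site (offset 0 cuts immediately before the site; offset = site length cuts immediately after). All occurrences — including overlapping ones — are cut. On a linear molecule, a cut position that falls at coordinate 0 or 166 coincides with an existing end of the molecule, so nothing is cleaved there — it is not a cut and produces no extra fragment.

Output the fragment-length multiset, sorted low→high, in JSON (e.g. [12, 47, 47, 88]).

[4,4,6,6,6,7,8,9,9,13,14,15,16,24,25]

Site scan:
  EstII CATGA/4: at [4, 26, 39, 45, 71, 120, 138] ⇒ [8, 30, 43, 49, 75, 124, 142]
  DwuX TTTCC/5: at [12, 32, 66] ⇒ [17, 37, 71]
  XjeIX GACAAGCG/3: at [52, 81, 106, 125] ⇒ [55, 84, 109, 128]

All cut coordinates (distinct, sorted): [8, 17, 30, 37, 43, 49, 55, 71, 75, 84, 109, 124, 128, 142]

Fragment lengths:
  [0,8): 8 bp
  [8,17): 9 bp
  [17,30): 13 bp
  [30,37): 7 bp
  [37,43): 6 bp
  [43,49): 6 bp
  [49,55): 6 bp
  [55,71): 16 bp
  [71,75): 4 bp
  [75,84): 9 bp
  [84,109): 25 bp
  [109,124): 15 bp
  [124,128): 4 bp
  [128,142): 14 bp
  [142,166): 24 bp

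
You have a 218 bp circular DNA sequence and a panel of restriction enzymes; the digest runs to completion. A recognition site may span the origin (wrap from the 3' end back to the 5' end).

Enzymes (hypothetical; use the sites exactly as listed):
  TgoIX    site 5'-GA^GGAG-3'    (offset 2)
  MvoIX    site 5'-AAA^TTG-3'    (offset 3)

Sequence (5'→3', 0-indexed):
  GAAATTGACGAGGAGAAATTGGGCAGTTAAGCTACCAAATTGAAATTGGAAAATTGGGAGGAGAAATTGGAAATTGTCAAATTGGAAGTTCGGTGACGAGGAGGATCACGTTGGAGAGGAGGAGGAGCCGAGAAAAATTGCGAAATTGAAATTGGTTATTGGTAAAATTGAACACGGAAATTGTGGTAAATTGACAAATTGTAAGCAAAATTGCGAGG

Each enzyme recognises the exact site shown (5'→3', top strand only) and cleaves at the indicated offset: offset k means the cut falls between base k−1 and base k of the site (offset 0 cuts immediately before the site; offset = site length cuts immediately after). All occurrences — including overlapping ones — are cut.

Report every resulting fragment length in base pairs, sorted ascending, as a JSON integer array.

Scan for sites:
  TgoIX GAGGAG/2: at [9, 57, 97, 115, 118, 121] ⇒ [11, 59, 99, 117, 120, 123]
  MvoIX AAATTG/3: at [1, 15, 36, 42, 50, 63, 70, 78, 134, 142, 148, 164, 177, 187, 195, 207] ⇒ [4, 18, 39, 45, 53, 66, 73, 81, 137, 145, 151, 167, 180, 190, 198, 210]

All cut coordinates (distinct, sorted): [4, 11, 18, 39, 45, 53, 59, 66, 73, 81, 99, 117, 120, 123, 137, 145, 151, 167, 180, 190, 198, 210]

Fragment lengths:
  4→11: 7 bp
  11→18: 7 bp
  18→39: 21 bp
  39→45: 6 bp
  45→53: 8 bp
  53→59: 6 bp
  59→66: 7 bp
  66→73: 7 bp
  73→81: 8 bp
  81→99: 18 bp
  99→117: 18 bp
  117→120: 3 bp
  120→123: 3 bp
  123→137: 14 bp
  137→145: 8 bp
  145→151: 6 bp
  151→167: 16 bp
  167→180: 13 bp
  180→190: 10 bp
  190→198: 8 bp
  198→210: 12 bp
  210→4 (wrap): 218-210+4 = 12 bp

[3,3,6,6,6,7,7,7,7,8,8,8,8,10,12,12,13,14,16,18,18,21]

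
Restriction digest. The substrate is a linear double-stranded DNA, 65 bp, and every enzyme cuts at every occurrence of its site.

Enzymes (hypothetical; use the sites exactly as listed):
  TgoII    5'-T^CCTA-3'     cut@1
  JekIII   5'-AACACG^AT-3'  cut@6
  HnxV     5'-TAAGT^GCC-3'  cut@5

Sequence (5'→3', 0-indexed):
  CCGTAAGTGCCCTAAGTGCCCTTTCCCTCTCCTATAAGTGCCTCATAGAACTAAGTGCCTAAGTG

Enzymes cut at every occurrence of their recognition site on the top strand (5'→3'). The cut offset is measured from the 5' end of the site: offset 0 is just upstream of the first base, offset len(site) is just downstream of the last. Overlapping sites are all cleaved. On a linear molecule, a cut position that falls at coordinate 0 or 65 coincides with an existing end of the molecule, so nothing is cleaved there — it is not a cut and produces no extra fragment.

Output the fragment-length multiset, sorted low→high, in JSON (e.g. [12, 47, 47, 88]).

Site scan:
  TgoII TCCTA/1: at [29] ⇒ [30]
  JekIII (AACACGAT, off=6): no sites
  HnxV TAAGTGCC/5: at [3, 12, 34, 51] ⇒ [8, 17, 39, 56]

All cut coordinates (distinct, sorted): [8, 17, 30, 39, 56]

Fragments:
  [0,8): 8 bp
  [8,17): 9 bp
  [17,30): 13 bp
  [30,39): 9 bp
  [39,56): 17 bp
  [56,65): 9 bp

[8,9,9,9,13,17]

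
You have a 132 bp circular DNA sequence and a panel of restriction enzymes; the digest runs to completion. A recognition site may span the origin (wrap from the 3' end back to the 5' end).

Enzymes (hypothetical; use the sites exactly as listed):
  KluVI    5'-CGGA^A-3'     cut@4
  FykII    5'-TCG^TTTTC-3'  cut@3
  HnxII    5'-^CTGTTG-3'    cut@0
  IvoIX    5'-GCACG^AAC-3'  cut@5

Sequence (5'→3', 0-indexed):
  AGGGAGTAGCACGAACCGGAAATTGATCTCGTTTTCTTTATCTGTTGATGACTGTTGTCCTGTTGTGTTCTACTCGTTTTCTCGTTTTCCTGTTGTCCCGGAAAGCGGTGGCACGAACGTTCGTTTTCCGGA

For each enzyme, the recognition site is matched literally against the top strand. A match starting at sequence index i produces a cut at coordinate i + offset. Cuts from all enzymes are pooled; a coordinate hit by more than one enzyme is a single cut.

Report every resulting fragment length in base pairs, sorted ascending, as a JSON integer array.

Scan for sites:
  KluVI (CGGAA, off=4): starts [16, 98, 128] → cuts [0, 20, 102]
  FykII (TCGTTTTC, off=3): starts [28, 73, 81, 120] → cuts [31, 76, 84, 123]
  HnxII (CTGTTG, off=0): starts [41, 51, 59, 89] → cuts [41, 51, 59, 89]
  IvoIX (GCACGAAC, off=5): starts [8, 110] → cuts [13, 115]

All cut coordinates (distinct, sorted): [0, 13, 20, 31, 41, 51, 59, 76, 84, 89, 102, 115, 123]

Fragment lengths:
  0→13: 13 bp
  13→20: 7 bp
  20→31: 11 bp
  31→41: 10 bp
  41→51: 10 bp
  51→59: 8 bp
  59→76: 17 bp
  76→84: 8 bp
  84→89: 5 bp
  89→102: 13 bp
  102→115: 13 bp
  115→123: 8 bp
  123→0 (wrap): 132-123+0 = 9 bp

[5,7,8,8,8,9,10,10,11,13,13,13,17]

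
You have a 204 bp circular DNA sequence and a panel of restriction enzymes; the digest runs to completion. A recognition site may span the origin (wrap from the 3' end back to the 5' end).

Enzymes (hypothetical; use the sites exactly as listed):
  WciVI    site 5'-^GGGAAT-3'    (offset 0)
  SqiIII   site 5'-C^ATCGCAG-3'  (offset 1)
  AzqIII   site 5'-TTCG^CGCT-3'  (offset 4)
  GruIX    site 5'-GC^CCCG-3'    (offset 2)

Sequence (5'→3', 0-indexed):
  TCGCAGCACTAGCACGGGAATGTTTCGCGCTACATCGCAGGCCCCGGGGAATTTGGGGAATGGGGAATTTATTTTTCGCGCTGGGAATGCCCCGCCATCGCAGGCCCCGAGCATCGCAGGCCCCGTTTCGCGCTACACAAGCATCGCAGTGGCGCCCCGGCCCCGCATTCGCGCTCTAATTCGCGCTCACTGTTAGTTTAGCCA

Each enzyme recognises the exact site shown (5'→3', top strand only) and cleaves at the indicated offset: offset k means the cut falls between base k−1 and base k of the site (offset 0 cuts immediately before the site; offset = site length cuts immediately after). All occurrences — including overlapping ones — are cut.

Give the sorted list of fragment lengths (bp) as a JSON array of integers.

[4,4,6,6,6,7,7,8,9,9,9,9,9,10,12,12,12,13,16,16,20]

Per-enzyme occurrences:
  WciVI (GGGAAT, off=0): starts [15, 46, 55, 62, 82] → cuts [15, 46, 55, 62, 82]
  SqiIII (CATCGCAG, off=1): starts [32, 95, 111, 141, 202] → cuts [33, 96, 112, 142, 203]
  AzqIII (TTCGCGCT, off=4): starts [23, 74, 126, 167, 179] → cuts [27, 78, 130, 171, 183]
  GruIX (GCCCCG, off=2): starts [40, 88, 103, 119, 153, 159] → cuts [42, 90, 105, 121, 155, 161]

All cut coordinates (distinct, sorted): [15, 27, 33, 42, 46, 55, 62, 78, 82, 90, 96, 105, 112, 121, 130, 142, 155, 161, 171, 183, 203]

Fragment lengths:
  15→27: 12 bp
  27→33: 6 bp
  33→42: 9 bp
  42→46: 4 bp
  46→55: 9 bp
  55→62: 7 bp
  62→78: 16 bp
  78→82: 4 bp
  82→90: 8 bp
  90→96: 6 bp
  96→105: 9 bp
  105→112: 7 bp
  112→121: 9 bp
  121→130: 9 bp
  130→142: 12 bp
  142→155: 13 bp
  155→161: 6 bp
  161→171: 10 bp
  171→183: 12 bp
  183→203: 20 bp
  203→15 (wrap): 204-203+15 = 16 bp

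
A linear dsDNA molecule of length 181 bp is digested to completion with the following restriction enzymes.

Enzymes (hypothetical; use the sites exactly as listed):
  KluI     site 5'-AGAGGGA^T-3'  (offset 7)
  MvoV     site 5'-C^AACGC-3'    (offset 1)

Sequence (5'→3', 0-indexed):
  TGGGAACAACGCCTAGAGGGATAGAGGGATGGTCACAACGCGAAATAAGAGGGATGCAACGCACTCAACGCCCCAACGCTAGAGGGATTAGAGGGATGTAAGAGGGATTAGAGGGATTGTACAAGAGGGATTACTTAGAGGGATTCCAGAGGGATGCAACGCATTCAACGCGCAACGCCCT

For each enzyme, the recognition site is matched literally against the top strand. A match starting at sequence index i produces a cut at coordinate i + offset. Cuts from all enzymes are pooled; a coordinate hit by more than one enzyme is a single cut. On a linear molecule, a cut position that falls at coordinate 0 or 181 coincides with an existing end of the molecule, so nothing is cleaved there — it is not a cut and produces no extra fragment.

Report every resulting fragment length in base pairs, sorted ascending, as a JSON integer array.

[3,3,7,7,7,8,8,8,9,9,9,9,11,11,13,13,14,14,18]

Site scan:
  KluI (AGAGGGAT, off=7): starts [14, 22, 47, 80, 89, 100, 109, 123, 136, 147] → cuts [21, 29, 54, 87, 96, 107, 116, 130, 143, 154]
  MvoV (CAACGC, off=1): starts [6, 35, 56, 65, 73, 156, 165, 172] → cuts [7, 36, 57, 66, 74, 157, 166, 173]

All cut coordinates (distinct, sorted): [7, 21, 29, 36, 54, 57, 66, 74, 87, 96, 107, 116, 130, 143, 154, 157, 166, 173]

Fragments:
  [0,7): 7 bp
  [7,21): 14 bp
  [21,29): 8 bp
  [29,36): 7 bp
  [36,54): 18 bp
  [54,57): 3 bp
  [57,66): 9 bp
  [66,74): 8 bp
  [74,87): 13 bp
  [87,96): 9 bp
  [96,107): 11 bp
  [107,116): 9 bp
  [116,130): 14 bp
  [130,143): 13 bp
  [143,154): 11 bp
  [154,157): 3 bp
  [157,166): 9 bp
  [166,173): 7 bp
  [173,181): 8 bp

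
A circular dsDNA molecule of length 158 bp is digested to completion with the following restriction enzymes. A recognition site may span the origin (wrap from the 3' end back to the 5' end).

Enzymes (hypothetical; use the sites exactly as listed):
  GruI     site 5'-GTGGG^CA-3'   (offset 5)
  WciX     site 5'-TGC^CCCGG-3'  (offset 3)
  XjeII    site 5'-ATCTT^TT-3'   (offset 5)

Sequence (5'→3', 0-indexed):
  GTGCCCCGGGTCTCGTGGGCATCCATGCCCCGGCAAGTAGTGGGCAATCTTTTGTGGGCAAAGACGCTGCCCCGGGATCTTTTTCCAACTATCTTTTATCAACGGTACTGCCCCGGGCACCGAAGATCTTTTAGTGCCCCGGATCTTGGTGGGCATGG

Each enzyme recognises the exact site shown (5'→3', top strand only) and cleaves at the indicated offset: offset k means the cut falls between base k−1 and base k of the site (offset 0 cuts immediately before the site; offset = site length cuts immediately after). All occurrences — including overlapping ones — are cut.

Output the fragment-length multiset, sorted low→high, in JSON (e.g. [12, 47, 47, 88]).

[7,7,7,9,9,11,12,14,15,16,16,16,19]

Per-enzyme occurrences:
  GruI (GTGGGCA, off=5): starts [14, 39, 53, 148] → cuts [19, 44, 58, 153]
  WciX (TGCCCCGG, off=3): starts [1, 25, 67, 108, 134] → cuts [4, 28, 70, 111, 137]
  XjeII (ATCTTTT, off=5): starts [46, 76, 90, 125] → cuts [51, 81, 95, 130]

All cut coordinates (distinct, sorted): [4, 19, 28, 44, 51, 58, 70, 81, 95, 111, 130, 137, 153]

Fragment lengths:
  4→19: 15 bp
  19→28: 9 bp
  28→44: 16 bp
  44→51: 7 bp
  51→58: 7 bp
  58→70: 12 bp
  70→81: 11 bp
  81→95: 14 bp
  95→111: 16 bp
  111→130: 19 bp
  130→137: 7 bp
  137→153: 16 bp
  153→4 (wrap): 158-153+4 = 9 bp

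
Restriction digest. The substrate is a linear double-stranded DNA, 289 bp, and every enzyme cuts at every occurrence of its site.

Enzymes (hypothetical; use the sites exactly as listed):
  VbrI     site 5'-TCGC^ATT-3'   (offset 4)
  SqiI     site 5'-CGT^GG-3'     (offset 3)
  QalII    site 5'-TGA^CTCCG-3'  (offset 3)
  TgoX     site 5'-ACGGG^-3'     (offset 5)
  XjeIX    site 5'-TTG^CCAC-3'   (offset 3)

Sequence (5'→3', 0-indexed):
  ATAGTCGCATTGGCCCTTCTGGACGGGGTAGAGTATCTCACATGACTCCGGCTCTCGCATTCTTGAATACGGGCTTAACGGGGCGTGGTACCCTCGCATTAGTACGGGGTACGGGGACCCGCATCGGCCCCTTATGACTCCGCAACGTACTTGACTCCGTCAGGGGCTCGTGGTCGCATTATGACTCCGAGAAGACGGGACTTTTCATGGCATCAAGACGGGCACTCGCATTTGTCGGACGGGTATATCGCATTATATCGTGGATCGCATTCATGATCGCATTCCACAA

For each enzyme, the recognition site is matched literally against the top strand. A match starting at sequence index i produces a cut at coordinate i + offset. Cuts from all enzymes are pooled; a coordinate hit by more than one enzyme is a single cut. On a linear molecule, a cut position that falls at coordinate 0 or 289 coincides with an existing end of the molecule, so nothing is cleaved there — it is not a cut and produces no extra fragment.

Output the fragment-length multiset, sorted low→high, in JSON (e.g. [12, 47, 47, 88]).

[4,6,7,7,7,7,8,8,9,9,10,11,11,12,13,14,15,15,17,17,18,19,22,23]

Site scan:
  VbrI TCGCATT/4: at [4, 54, 93, 173, 225, 247, 264, 276] ⇒ [8, 58, 97, 177, 229, 251, 268, 280]
  SqiI CGTGG/3: at [83, 168, 258] ⇒ [86, 171, 261]
  QalII TGACTCCG/3: at [42, 134, 151, 181] ⇒ [45, 137, 154, 184]
  TgoX ACGGG/5: at [22, 68, 77, 103, 110, 194, 217, 238] ⇒ [27, 73, 82, 108, 115, 199, 222, 243]
  XjeIX (TTGCCAC, off=3): no sites

All cut coordinates (distinct, sorted): [8, 27, 45, 58, 73, 82, 86, 97, 108, 115, 137, 154, 171, 177, 184, 199, 222, 229, 243, 251, 261, 268, 280]

Fragments:
  [0,8): 8 bp
  [8,27): 19 bp
  [27,45): 18 bp
  [45,58): 13 bp
  [58,73): 15 bp
  [73,82): 9 bp
  [82,86): 4 bp
  [86,97): 11 bp
  [97,108): 11 bp
  [108,115): 7 bp
  [115,137): 22 bp
  [137,154): 17 bp
  [154,171): 17 bp
  [171,177): 6 bp
  [177,184): 7 bp
  [184,199): 15 bp
  [199,222): 23 bp
  [222,229): 7 bp
  [229,243): 14 bp
  [243,251): 8 bp
  [251,261): 10 bp
  [261,268): 7 bp
  [268,280): 12 bp
  [280,289): 9 bp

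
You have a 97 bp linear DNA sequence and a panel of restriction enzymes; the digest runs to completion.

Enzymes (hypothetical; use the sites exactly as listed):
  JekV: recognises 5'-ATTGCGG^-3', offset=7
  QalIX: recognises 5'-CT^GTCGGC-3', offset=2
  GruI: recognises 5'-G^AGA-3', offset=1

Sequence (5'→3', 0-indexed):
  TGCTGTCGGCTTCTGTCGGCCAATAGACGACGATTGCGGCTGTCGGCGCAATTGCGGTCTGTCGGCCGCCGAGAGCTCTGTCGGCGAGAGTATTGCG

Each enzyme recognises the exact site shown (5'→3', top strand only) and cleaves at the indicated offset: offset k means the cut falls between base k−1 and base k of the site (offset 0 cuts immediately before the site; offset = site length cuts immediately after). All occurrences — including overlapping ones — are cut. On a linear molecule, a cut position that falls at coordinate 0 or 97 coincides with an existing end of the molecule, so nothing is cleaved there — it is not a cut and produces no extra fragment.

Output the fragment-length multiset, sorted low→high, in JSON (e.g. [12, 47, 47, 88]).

[2,3,4,7,8,10,11,11,16,25]

Site scan:
  JekV ATTGCGG/7: at [32, 50] ⇒ [39, 57]
  QalIX CTGTCGGC/2: at [2, 12, 39, 58, 77] ⇒ [4, 14, 41, 60, 79]
  GruI GAGA/1: at [70, 85] ⇒ [71, 86]

All cut coordinates (distinct, sorted): [4, 14, 39, 41, 57, 60, 71, 79, 86]

Fragments:
  [0,4): 4 bp
  [4,14): 10 bp
  [14,39): 25 bp
  [39,41): 2 bp
  [41,57): 16 bp
  [57,60): 3 bp
  [60,71): 11 bp
  [71,79): 8 bp
  [79,86): 7 bp
  [86,97): 11 bp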